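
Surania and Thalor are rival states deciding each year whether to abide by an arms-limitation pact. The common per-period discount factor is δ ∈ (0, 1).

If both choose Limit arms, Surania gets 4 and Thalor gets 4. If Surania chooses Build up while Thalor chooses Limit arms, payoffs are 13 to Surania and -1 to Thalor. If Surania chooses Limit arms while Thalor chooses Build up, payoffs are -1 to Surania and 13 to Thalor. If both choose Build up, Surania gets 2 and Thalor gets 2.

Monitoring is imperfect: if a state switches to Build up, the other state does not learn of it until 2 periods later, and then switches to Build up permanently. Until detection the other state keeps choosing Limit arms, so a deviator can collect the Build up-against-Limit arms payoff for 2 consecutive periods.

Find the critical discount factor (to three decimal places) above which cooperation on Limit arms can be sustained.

Deviating for the 2 undetected periods gains 13−4 = 9 per period over cooperation, then loses 4−2 = 2 per period forever once punishment starts.
Gain: 9(1 + δ + … + δ^1); loss: 2·δ^2/(1−δ).
No profitable deviation ⇔ 9(1−δ^2) ≤ 2·δ^2, i.e. δ^2 ≥ 9/(9+2) = 9/11.
Hence δ ≥ (9/11)^(1/2) ≈ 0.905.

0.905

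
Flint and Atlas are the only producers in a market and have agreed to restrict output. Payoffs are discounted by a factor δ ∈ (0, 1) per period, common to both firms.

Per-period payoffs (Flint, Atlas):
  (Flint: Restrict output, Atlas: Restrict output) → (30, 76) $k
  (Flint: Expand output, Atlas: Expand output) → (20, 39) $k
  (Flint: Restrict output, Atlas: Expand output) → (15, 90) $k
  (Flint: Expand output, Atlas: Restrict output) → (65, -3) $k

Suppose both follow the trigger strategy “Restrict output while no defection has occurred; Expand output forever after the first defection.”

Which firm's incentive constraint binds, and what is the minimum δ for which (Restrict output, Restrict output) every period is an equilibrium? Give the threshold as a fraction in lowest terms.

Flint: cooperation gives 30 each period; deviation gives 65 once then 20 forever.
  30/(1−δ) ≥ 65 + 20δ/(1−δ) ⇒ δ ≥ 35/45 = 7/9.
Atlas: cooperation gives 76 each period; deviation gives 90 once then 39 forever.
  δ ≥ 14/51.
Both must hold, so the binding constraint is Flint's: δ ≥ 7/9.

Flint; δ ≥ 7/9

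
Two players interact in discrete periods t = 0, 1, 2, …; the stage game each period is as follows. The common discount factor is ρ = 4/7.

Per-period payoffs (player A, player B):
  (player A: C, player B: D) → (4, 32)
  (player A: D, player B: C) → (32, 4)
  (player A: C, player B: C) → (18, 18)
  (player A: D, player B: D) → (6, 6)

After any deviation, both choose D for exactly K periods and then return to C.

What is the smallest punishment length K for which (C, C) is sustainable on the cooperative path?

4

No profitable deviation requires (18−6)(ρ+…+ρ^K) ≥ 32−18, i.e. ρ+…+ρ^K ≥ 7/6 ≈ 1.1667.
With ρ = 4/7, the partial sums are K=1: 0.5714, K=2: 0.8980, K=3: 1.0845, K=4: 1.1912.
K = 4 is the first length at which the sum reaches 1.1667.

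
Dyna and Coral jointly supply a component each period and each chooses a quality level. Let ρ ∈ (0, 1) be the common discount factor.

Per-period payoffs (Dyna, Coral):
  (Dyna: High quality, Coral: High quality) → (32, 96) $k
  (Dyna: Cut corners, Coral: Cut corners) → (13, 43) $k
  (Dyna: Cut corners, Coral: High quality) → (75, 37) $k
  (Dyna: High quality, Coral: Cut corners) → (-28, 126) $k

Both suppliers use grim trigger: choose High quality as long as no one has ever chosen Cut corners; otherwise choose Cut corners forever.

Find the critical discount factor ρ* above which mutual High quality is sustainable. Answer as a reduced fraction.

Dyna's threshold: (75−32)/(75−13) = 43/62.
Coral's threshold: (126−96)/(126−43) = 30/83.
43/62 > 30/83, so Dyna binds and ρ* = 43/62.

43/62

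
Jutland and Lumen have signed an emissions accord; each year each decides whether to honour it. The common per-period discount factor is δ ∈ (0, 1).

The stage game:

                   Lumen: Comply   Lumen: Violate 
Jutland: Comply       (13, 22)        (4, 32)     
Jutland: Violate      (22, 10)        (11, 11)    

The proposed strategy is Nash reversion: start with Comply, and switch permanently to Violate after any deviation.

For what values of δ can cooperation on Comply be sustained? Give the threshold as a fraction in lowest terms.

9/11

Jutland: cooperation gives 13 each period; deviation gives 22 once then 11 forever.
  13/(1−δ) ≥ 22 + 11δ/(1−δ) ⇒ δ ≥ 9/11.
Lumen: cooperation gives 22 each period; deviation gives 32 once then 11 forever.
  δ ≥ 10/21.
Both must hold, so the binding constraint is Jutland's: δ ≥ 9/11.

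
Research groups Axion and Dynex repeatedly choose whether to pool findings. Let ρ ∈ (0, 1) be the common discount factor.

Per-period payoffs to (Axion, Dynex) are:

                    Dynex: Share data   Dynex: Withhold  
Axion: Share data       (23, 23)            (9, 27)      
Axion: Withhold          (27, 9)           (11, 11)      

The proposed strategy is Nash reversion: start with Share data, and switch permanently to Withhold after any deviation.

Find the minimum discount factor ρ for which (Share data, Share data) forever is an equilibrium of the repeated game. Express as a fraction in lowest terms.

Cooperation forever yields 23 each period: 23/(1−ρ).
Deviating yields 27 once, then 11 forever: 27 + 11ρ/(1−ρ).
No profitable deviation requires 23/(1−ρ) ≥ 27 + 11ρ/(1−ρ).
Multiplying by (1−ρ): 23 ≥ 27(1−ρ) + 11ρ = 27 − 16ρ.
So 16ρ ≥ 4, i.e. ρ ≥ 4/16 = 1/4.

1/4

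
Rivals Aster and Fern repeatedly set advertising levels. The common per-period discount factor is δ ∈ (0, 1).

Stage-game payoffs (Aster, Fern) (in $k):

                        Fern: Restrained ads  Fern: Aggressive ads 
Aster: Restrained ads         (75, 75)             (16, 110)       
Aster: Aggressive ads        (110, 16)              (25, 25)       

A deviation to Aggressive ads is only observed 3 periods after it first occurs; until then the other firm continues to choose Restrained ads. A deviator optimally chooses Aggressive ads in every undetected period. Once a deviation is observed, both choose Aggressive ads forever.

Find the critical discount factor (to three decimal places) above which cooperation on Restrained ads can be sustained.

The best deviation is to choose Aggressive ads for all 3 undetected periods, earning 110 each, then 25 forever once detected.
Deviation value: 110(1−δ^3)/(1−δ) + 25δ^3/(1−δ); cooperation value: 75/(1−δ).
IC: 75 ≥ 110(1−δ^3) + 25δ^3 = 110 − 85δ^3.
So δ^3 ≥ 35/85 = 7/17, giving δ ≥ (7/17)^(1/3) ≈ 0.744.

0.744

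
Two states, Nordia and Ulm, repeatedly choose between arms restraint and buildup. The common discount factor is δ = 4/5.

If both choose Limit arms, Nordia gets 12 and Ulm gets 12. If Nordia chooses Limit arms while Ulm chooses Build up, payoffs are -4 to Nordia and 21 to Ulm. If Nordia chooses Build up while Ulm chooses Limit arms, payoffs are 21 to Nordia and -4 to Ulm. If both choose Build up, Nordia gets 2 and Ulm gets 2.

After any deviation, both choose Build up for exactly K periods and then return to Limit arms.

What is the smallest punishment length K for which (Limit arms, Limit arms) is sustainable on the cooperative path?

Need Σ_{k=1}^{K} δ^k ≥ (21−12)/(12−2) = 0.9000 at δ = 4/5.
At K = 1 the sum is 0.8000 < 0.9000; at K = 2 it is 1.4400 ≥ 0.9000.
So the minimum punishment length is K = 2.

2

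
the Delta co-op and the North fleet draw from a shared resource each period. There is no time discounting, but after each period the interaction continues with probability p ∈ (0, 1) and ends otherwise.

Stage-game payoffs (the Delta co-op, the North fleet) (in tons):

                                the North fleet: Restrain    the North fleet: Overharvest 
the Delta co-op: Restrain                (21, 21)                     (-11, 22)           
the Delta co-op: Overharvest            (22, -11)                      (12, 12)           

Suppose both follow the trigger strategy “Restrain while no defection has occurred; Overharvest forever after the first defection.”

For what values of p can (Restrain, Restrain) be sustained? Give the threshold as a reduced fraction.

1/10

Expected cooperation value is 21 + p·21 + p²·21 + … = 21/(1−p); deviation gives 22 + p·12/(1−p).
21 ≥ 22(1−p) + 12p ⇒ 10p ≥ 1 ⇒ p ≥ 1/10.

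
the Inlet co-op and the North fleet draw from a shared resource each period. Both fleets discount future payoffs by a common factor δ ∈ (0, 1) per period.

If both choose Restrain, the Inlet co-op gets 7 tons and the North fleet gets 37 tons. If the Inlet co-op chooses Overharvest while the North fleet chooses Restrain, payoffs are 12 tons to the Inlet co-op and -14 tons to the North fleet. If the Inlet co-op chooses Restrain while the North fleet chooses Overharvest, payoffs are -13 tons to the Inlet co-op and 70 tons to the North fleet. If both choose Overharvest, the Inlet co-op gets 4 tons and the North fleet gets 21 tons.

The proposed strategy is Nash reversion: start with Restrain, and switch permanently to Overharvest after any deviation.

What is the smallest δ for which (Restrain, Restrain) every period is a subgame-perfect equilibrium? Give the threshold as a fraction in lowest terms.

the Inlet co-op: cooperation gives 7 each period; deviation gives 12 once then 4 forever.
  7/(1−δ) ≥ 12 + 4δ/(1−δ) ⇒ δ ≥ 5/8.
the North fleet: cooperation gives 37 each period; deviation gives 70 once then 21 forever.
  δ ≥ 33/49.
Both must hold, so the binding constraint is the North fleet's: δ ≥ 33/49.

33/49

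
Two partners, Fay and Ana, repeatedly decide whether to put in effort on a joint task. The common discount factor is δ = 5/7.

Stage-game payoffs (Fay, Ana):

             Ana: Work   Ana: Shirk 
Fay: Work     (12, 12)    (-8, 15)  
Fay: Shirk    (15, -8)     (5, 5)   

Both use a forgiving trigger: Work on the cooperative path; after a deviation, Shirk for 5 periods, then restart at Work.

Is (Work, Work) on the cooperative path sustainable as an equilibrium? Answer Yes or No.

IC: δ+…+δ^5 ≥ (15−12)/(12−5) = 3/7.
At δ = 5/7: partial sum = 2.0352 ≥ 0.4286. Cooperation sustainable.

Yes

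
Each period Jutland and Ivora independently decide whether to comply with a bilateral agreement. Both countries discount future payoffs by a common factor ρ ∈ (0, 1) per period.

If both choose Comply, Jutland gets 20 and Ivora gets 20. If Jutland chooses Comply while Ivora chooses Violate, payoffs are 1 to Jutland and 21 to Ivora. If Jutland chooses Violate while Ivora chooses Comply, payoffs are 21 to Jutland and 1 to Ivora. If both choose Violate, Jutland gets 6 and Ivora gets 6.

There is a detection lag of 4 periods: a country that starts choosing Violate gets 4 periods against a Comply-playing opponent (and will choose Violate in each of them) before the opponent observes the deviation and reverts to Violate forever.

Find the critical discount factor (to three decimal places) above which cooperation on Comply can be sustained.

0.508

The best deviation is to choose Violate for all 4 undetected periods, earning 21 each, then 6 forever once detected.
Deviation value: 21(1−ρ^4)/(1−ρ) + 6ρ^4/(1−ρ); cooperation value: 20/(1−ρ).
IC: 20 ≥ 21(1−ρ^4) + 6ρ^4 = 21 − 15ρ^4.
So ρ^4 ≥ 1/15, giving ρ ≥ (1/15)^(1/4) ≈ 0.508.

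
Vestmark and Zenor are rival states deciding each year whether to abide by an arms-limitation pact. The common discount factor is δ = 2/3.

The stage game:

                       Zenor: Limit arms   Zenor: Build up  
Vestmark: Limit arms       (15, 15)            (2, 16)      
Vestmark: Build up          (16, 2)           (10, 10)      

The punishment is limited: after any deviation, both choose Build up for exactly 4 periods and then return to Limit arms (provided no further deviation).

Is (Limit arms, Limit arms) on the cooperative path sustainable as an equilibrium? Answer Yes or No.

Yes

IC: δ+…+δ^4 ≥ (16−15)/(15−10) = 1/5.
At δ = 2/3: partial sum = 1.6049 ≥ 0.2000. Cooperation sustainable.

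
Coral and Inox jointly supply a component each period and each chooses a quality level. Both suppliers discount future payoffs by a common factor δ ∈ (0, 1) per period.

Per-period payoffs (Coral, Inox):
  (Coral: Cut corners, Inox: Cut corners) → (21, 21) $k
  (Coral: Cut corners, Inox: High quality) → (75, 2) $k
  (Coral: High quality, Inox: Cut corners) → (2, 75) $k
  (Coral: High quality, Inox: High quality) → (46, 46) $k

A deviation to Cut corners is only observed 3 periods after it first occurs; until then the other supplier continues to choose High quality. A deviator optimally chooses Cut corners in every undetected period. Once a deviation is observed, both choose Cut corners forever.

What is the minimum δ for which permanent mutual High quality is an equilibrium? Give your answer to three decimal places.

0.813

The best deviation is to choose Cut corners for all 3 undetected periods, earning 75 each, then 21 forever once detected.
Deviation value: 75(1−δ^3)/(1−δ) + 21δ^3/(1−δ); cooperation value: 46/(1−δ).
IC: 46 ≥ 75(1−δ^3) + 21δ^3 = 75 − 54δ^3.
So δ^3 ≥ 29/54, giving δ ≥ (29/54)^(1/3) ≈ 0.813.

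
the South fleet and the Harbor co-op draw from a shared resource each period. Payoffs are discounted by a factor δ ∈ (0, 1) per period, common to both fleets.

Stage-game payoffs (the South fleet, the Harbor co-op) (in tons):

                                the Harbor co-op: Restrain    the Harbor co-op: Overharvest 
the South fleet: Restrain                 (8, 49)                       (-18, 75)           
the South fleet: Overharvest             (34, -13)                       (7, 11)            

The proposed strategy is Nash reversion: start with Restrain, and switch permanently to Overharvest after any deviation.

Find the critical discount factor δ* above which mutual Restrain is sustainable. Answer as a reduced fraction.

the South fleet's threshold: (34−8)/(34−7) = 26/27.
the Harbor co-op's threshold: (75−49)/(75−11) = 13/32.
26/27 > 13/32, so the South fleet binds and δ* = 26/27.

26/27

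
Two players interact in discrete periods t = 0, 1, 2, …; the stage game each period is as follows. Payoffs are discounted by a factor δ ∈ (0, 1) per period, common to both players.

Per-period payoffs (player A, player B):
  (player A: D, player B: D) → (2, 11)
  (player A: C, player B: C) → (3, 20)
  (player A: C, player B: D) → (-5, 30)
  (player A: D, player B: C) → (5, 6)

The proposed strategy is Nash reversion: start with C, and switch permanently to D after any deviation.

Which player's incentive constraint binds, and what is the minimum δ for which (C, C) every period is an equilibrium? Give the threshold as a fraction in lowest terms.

For player A: deviation gain 5−3 = 2, per-period punishment loss 3−2 = 1. IC gives δ ≥ 2/3.
For player B: gain 10, loss 9 per period, so δ ≥ 10/19.
The tighter constraint is player A's, so cooperation needs δ ≥ 2/3.

player A; δ ≥ 2/3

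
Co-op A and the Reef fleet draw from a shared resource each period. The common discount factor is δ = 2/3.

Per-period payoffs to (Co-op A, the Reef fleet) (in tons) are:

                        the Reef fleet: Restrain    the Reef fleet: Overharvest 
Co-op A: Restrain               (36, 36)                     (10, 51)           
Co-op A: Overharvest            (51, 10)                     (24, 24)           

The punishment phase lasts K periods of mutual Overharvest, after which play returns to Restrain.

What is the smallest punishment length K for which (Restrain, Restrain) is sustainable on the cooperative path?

IC: δ(1−δ^K)/(1−δ) ≥ (51−36)/(36−24) = 5/4.
With δ = 2/3: need 1 − δ^K ≥ 5/4·(1−2/3)/(2/3), i.e. δ^K ≤ 0.3750.
Since (2/3)^2 = 0.4444 and (2/3)^3 = 0.2963, the smallest such K is 3.

3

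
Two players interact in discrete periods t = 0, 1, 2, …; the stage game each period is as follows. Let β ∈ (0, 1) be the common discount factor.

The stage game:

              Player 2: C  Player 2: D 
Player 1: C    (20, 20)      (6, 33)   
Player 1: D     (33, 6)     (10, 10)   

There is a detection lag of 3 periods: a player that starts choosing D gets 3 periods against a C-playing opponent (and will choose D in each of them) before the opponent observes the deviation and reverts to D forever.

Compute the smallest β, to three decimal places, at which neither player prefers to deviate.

0.827

The best deviation is to choose D for all 3 undetected periods, earning 33 each, then 10 forever once detected.
Deviation value: 33(1−β^3)/(1−β) + 10β^3/(1−β); cooperation value: 20/(1−β).
IC: 20 ≥ 33(1−β^3) + 10β^3 = 33 − 23β^3.
So β^3 ≥ 13/23, giving β ≥ (13/23)^(1/3) ≈ 0.827.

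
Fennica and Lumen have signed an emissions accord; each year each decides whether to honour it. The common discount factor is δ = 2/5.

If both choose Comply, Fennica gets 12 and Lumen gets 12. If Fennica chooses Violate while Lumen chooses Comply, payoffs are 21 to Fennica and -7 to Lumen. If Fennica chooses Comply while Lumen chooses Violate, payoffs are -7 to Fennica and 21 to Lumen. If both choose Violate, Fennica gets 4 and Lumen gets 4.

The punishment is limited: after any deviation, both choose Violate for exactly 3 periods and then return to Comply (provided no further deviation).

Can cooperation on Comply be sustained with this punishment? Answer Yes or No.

No

A one-shot deviation gives 21 now, then 4 for 3 periods, then back to 12.
Gain from deviating: (21−12) today; loss: (12−4) in each of the next 3 periods.
No-deviation condition: (12−4)(δ+…+δ^3) ≥ 21−12, i.e. δ+…+δ^3 ≥ 9/8.
At δ = 2/5: δ+…+δ^3 = 0.6240 < 1.1250.
So cooperation is not sustainable.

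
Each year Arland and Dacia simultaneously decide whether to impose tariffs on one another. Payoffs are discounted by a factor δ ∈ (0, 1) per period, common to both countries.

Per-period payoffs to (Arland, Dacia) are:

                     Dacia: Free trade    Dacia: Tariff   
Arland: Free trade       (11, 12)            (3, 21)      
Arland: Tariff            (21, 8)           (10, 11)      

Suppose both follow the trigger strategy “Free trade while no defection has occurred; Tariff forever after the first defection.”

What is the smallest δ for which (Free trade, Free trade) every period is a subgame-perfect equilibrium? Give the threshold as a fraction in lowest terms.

Arland's threshold: (21−11)/(21−10) = 10/11.
Dacia's threshold: (21−12)/(21−11) = 9/10.
10/11 > 9/10, so Arland binds and δ* = 10/11.

10/11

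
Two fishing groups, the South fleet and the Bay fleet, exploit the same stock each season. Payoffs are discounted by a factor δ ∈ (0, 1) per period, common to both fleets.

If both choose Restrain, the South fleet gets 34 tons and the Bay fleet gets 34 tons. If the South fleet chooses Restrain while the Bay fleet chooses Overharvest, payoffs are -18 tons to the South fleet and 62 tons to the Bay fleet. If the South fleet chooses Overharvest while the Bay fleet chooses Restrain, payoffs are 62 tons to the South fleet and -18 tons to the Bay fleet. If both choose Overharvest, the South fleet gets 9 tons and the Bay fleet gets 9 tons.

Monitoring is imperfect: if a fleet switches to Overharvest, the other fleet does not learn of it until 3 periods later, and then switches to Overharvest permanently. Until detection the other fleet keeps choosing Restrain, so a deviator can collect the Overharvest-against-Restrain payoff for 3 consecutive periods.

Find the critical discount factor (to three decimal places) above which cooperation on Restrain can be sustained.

0.808

Deviating for the 3 undetected periods gains 62−34 = 28 per period over cooperation, then loses 34−9 = 25 per period forever once punishment starts.
Gain: 28(1 + δ + … + δ^2); loss: 25·δ^3/(1−δ).
No profitable deviation ⇔ 28(1−δ^3) ≤ 25·δ^3, i.e. δ^3 ≥ 28/(28+25) = 28/53.
Hence δ ≥ (28/53)^(1/3) ≈ 0.808.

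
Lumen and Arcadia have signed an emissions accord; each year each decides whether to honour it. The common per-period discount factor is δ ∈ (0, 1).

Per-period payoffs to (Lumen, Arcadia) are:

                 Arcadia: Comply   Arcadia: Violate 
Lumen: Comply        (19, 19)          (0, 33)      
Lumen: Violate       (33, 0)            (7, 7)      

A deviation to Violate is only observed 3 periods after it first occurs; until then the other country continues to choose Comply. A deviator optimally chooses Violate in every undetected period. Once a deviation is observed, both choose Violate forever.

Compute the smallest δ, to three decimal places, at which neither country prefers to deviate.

0.814

Deviating for the 3 undetected periods gains 33−19 = 14 per period over cooperation, then loses 19−7 = 12 per period forever once punishment starts.
Gain: 14(1 + δ + … + δ^2); loss: 12·δ^3/(1−δ).
No profitable deviation ⇔ 14(1−δ^3) ≤ 12·δ^3, i.e. δ^3 ≥ 14/(14+12) = 7/13.
Hence δ ≥ (7/13)^(1/3) ≈ 0.814.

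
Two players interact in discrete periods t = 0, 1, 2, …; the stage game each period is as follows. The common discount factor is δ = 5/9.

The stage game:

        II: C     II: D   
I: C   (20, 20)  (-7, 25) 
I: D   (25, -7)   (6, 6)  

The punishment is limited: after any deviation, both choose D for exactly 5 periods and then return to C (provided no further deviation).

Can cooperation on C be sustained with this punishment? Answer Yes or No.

Comparing payoff streams over the 6 periods until play realigns: cooperate → 20(1+δ+…+δ^5); deviate → 25 + 6(δ+…+δ^5).
Cooperation is sustained iff (20−6)(δ+…+δ^5) ≥ 25−20.
δ+…+δ^5 = 5/9·(1−(5/9)^5)/(1−5/9) = 1.1838, and (25−20)/(20−6) = 0.3571.
1.1838 ≥ 0.3571, so cooperation is sustainable.

Yes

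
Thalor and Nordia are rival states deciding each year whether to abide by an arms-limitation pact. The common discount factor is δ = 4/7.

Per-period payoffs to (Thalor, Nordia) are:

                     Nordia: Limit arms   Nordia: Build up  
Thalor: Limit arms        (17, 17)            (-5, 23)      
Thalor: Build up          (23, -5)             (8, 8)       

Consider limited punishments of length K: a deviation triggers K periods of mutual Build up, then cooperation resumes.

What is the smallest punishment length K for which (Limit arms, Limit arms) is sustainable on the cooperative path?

IC: δ(1−δ^K)/(1−δ) ≥ (23−17)/(17−8) = 2/3.
With δ = 4/7: need 1 − δ^K ≥ 2/3·(1−4/7)/(4/7), i.e. δ^K ≤ 0.5000.
Since (4/7)^1 = 0.5714 and (4/7)^2 = 0.3265, the smallest such K is 2.

2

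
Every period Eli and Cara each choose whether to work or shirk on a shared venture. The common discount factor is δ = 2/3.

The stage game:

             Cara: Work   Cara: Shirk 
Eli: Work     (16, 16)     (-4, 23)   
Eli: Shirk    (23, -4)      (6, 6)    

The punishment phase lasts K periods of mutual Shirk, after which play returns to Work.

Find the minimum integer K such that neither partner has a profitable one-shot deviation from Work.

IC: δ(1−δ^K)/(1−δ) ≥ (23−16)/(16−6) = 7/10.
With δ = 2/3: need 1 − δ^K ≥ 7/10·(1−2/3)/(2/3), i.e. δ^K ≤ 0.6500.
Since (2/3)^1 = 0.6667 and (2/3)^2 = 0.4444, the smallest such K is 2.

2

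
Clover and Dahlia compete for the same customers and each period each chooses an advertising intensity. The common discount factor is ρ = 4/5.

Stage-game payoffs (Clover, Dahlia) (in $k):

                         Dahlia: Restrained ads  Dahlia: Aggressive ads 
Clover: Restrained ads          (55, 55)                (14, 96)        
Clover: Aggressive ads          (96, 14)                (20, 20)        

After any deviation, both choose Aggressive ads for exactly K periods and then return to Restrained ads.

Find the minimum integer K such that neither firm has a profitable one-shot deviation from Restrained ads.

2

IC: ρ(1−ρ^K)/(1−ρ) ≥ (96−55)/(55−20) = 41/35.
With ρ = 4/5: need 1 − ρ^K ≥ 41/35·(1−4/5)/(4/5), i.e. ρ^K ≤ 0.7071.
Since (4/5)^1 = 0.8000 and (4/5)^2 = 0.6400, the smallest such K is 2.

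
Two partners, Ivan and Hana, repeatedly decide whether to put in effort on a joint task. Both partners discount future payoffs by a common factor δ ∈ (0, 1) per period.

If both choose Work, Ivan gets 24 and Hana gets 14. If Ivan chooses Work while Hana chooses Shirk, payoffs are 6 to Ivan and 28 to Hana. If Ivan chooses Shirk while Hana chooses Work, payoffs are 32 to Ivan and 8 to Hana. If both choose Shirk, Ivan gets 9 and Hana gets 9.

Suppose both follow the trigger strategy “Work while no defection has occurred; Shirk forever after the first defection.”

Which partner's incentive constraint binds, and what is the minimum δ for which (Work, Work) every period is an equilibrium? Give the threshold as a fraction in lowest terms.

Ivan's threshold: (32−24)/(32−9) = 8/23.
Hana's threshold: (28−14)/(28−9) = 14/19.
8/23 < 14/19, so Hana binds and δ* = 14/19.

Hana; δ ≥ 14/19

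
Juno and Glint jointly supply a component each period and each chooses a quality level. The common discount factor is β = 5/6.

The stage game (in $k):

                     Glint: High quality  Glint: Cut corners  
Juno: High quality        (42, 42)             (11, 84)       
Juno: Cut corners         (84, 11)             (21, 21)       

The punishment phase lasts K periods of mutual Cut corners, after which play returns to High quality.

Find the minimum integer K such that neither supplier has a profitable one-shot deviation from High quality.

No profitable deviation requires (42−21)(β+…+β^K) ≥ 84−42, i.e. β+…+β^K ≥ 2 ≈ 2.0000.
With β = 5/6, the partial sums are K=1: 0.8333, K=2: 1.5278, K=3: 2.1065.
K = 3 is the first length at which the sum reaches 2.0000.

3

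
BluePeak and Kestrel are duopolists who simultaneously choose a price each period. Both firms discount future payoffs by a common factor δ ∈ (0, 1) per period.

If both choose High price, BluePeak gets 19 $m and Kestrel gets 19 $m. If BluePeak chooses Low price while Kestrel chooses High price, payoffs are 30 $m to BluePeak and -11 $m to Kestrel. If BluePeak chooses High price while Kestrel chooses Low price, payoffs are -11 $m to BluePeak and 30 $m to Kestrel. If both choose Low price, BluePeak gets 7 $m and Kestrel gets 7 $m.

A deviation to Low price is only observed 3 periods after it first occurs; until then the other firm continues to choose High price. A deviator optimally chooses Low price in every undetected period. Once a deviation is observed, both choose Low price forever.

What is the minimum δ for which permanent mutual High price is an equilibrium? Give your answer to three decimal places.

A deviator earns 30 for 3 periods, then 7 forever; cooperating earns 19 forever. Multiplying the IC by (1−δ):
19 ≥ 30(1−δ^3) + 7δ^3, so 23·δ^3 ≥ 11 and δ^3 ≥ 11/23.
δ ≥ (11/23)^(1/3) ≈ 0.782.

0.782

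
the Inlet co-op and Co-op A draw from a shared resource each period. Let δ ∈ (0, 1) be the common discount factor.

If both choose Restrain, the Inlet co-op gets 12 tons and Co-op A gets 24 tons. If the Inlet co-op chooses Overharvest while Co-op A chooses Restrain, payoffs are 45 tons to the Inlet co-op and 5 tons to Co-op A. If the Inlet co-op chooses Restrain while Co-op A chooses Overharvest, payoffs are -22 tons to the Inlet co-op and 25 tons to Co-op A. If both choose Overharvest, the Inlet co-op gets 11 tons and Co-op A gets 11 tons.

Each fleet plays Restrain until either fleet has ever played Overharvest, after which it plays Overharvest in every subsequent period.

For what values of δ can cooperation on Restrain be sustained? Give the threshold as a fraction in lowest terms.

33/34

the Inlet co-op: cooperation gives 12 each period; deviation gives 45 once then 11 forever.
  12/(1−δ) ≥ 45 + 11δ/(1−δ) ⇒ δ ≥ 33/34.
Co-op A: cooperation gives 24 each period; deviation gives 25 once then 11 forever.
  δ ≥ 1/14.
Both must hold, so the binding constraint is the Inlet co-op's: δ ≥ 33/34.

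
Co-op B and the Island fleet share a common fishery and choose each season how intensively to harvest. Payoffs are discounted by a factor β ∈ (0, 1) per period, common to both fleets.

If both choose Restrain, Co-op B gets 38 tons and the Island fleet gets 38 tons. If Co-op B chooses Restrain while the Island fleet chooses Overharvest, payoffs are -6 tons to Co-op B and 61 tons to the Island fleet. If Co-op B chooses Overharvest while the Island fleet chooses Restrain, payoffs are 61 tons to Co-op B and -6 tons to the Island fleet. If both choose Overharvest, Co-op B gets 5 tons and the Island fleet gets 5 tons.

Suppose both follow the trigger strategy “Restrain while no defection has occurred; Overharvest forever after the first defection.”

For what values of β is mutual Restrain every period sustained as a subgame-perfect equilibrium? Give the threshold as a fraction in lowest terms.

Under grim trigger the critical discount factor is (T−C)/(T−P) with T = 61, C = 38, P = 5.
β* = (61−38)/(61−5) = 23/56.

23/56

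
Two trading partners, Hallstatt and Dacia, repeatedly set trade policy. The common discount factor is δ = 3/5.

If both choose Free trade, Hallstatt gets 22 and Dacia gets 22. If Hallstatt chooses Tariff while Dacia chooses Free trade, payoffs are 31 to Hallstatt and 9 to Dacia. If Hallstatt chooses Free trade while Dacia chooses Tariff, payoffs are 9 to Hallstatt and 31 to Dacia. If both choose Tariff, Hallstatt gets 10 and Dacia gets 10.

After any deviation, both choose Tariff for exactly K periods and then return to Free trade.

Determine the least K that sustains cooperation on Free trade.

2

Need Σ_{k=1}^{K} δ^k ≥ (31−22)/(22−10) = 0.7500 at δ = 3/5.
At K = 1 the sum is 0.6000 < 0.7500; at K = 2 it is 0.9600 ≥ 0.7500.
So the minimum punishment length is K = 2.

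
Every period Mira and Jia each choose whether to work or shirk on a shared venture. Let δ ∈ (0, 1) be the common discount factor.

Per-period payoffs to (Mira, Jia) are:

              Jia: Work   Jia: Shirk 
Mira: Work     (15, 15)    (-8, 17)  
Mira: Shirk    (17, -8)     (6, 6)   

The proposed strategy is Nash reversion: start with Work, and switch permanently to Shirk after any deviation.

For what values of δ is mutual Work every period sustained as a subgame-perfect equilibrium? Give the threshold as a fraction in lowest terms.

15/(1−δ) ≥ 17 + 6δ/(1−δ)
15 ≥ 17 − 11δ
δ ≥ 2/11.

2/11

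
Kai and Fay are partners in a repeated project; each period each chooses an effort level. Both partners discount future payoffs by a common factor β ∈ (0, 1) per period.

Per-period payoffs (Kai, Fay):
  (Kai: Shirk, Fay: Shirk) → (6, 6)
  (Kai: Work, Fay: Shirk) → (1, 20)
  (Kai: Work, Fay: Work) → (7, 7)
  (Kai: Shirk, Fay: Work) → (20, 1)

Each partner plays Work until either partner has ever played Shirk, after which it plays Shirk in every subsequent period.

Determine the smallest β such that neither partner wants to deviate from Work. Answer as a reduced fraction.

13/14

7/(1−β) ≥ 20 + 6β/(1−β)
7 ≥ 20 − 14β
β ≥ 13/14.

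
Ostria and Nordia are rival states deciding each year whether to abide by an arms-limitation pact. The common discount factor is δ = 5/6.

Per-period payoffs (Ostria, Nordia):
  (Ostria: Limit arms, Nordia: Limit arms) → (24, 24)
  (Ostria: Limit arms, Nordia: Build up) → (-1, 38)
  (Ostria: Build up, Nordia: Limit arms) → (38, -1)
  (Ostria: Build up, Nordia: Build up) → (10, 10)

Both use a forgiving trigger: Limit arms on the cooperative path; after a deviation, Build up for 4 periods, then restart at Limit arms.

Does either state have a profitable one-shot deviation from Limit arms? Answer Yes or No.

Comparing payoff streams over the 5 periods until play realigns: cooperate → 24(1+δ+…+δ^4); deviate → 38 + 10(δ+…+δ^4).
Cooperation is sustained iff (24−10)(δ+…+δ^4) ≥ 38−24.
δ+…+δ^4 = 5/6·(1−(5/6)^4)/(1−5/6) = 2.5887, and (38−24)/(24−10) = 1.0000.
2.5887 ≥ 1.0000, so cooperation is sustainable.

No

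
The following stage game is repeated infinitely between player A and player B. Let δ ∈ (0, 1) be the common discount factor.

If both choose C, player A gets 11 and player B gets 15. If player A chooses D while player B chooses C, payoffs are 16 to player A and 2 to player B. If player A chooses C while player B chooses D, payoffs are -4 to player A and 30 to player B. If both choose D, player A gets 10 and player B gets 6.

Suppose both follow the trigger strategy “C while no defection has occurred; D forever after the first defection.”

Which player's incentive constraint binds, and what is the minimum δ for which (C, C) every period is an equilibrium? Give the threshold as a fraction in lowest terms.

player A's threshold: (16−11)/(16−10) = 5/6.
player B's threshold: (30−15)/(30−6) = 5/8.
5/6 > 5/8, so player A binds and δ* = 5/6.

player A; δ ≥ 5/6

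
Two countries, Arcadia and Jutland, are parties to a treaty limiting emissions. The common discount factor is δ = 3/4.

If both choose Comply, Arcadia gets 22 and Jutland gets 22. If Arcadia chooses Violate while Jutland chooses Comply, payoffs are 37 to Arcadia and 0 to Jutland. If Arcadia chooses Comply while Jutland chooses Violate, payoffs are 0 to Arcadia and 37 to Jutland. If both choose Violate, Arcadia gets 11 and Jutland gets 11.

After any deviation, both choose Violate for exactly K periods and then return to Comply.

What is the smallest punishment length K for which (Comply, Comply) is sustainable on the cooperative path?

3

IC: δ(1−δ^K)/(1−δ) ≥ (37−22)/(22−11) = 15/11.
With δ = 3/4: need 1 − δ^K ≥ 15/11·(1−3/4)/(3/4), i.e. δ^K ≤ 0.5455.
Since (3/4)^2 = 0.5625 and (3/4)^3 = 0.4219, the smallest such K is 3.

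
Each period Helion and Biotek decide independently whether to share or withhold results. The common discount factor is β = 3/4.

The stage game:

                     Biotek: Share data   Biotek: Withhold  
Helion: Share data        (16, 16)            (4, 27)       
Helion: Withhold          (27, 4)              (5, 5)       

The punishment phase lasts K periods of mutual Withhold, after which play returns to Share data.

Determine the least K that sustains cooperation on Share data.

2

No profitable deviation requires (16−5)(β+…+β^K) ≥ 27−16, i.e. β+…+β^K ≥ 1 ≈ 1.0000.
With β = 3/4, the partial sums are K=1: 0.7500, K=2: 1.3125.
K = 2 is the first length at which the sum reaches 1.0000.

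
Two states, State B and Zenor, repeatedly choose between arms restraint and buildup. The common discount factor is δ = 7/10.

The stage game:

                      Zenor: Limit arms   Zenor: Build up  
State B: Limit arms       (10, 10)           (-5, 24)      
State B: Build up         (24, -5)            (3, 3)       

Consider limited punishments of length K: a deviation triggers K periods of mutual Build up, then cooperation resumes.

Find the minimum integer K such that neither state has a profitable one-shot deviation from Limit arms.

Need Σ_{k=1}^{K} δ^k ≥ (24−10)/(10−3) = 2.0000 at δ = 7/10.
At K = 5 the sum is 1.9412 < 2.0000; at K = 6 it is 2.0588 ≥ 2.0000.
So the minimum punishment length is K = 6.

6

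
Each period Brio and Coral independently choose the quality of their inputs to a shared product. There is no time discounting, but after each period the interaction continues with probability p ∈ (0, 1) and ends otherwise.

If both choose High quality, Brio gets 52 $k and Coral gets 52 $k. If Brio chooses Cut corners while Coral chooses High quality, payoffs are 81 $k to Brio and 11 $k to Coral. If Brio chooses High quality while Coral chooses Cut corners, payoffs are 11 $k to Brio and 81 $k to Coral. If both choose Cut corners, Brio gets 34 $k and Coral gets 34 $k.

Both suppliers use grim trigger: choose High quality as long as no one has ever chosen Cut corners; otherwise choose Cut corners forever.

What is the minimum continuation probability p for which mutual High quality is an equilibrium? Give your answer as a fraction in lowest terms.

Expected cooperation value is 52 + p·52 + p²·52 + … = 52/(1−p); deviation gives 81 + p·34/(1−p).
52 ≥ 81(1−p) + 34p ⇒ 47p ≥ 29 ⇒ p ≥ 29/47.

29/47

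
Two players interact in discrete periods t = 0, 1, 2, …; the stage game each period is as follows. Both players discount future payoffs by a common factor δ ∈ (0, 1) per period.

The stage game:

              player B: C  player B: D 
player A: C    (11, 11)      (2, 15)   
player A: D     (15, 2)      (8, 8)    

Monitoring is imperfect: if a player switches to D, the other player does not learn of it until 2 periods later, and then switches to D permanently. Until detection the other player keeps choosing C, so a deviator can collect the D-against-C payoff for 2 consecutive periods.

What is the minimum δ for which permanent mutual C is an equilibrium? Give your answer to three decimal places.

The best deviation is to choose D for all 2 undetected periods, earning 15 each, then 8 forever once detected.
Deviation value: 15(1−δ^2)/(1−δ) + 8δ^2/(1−δ); cooperation value: 11/(1−δ).
IC: 11 ≥ 15(1−δ^2) + 8δ^2 = 15 − 7δ^2.
So δ^2 ≥ 4/7, giving δ ≥ (4/7)^(1/2) ≈ 0.756.

0.756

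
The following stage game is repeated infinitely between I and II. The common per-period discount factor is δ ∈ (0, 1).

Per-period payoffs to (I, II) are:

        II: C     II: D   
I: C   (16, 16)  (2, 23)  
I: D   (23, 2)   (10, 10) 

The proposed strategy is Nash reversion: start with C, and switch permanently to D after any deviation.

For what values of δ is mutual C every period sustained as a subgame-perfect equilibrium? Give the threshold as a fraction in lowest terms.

7/13

One-period gain from deviating is 23 − 16 = 7. The loss is 16 − 10 = 6 in every subsequent period, with present value 6·δ/(1−δ).
Deviation is unprofitable when 6·δ/(1−δ) ≥ 7, i.e. δ/(1−δ) ≥ 7/6.
Equivalently δ ≥ 7/(7+6) = 7/13.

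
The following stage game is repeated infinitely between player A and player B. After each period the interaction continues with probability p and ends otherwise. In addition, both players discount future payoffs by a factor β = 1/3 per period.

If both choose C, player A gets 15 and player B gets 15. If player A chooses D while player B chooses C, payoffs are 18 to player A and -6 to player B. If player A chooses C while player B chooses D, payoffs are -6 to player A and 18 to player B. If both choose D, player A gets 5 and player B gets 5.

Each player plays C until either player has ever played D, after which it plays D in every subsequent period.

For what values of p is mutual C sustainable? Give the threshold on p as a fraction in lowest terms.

With continuation probability p and discount β, the effective per-period discount factor is βp.
Grim-trigger IC: βp ≥ (18−15)/(18−5) = 3/13.
So p ≥ (3/13)/(1/3) = 9/13.

9/13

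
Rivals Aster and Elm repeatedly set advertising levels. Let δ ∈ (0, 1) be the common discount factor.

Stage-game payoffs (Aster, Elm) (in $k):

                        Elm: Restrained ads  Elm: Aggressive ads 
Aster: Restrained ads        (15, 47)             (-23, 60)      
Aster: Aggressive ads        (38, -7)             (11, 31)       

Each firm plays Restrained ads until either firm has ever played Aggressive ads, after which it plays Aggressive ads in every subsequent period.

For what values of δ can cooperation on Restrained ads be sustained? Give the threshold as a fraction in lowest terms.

23/27

Aster: cooperation gives 15 each period; deviation gives 38 once then 11 forever.
  15/(1−δ) ≥ 38 + 11δ/(1−δ) ⇒ δ ≥ 23/27.
Elm: cooperation gives 47 each period; deviation gives 60 once then 31 forever.
  δ ≥ 13/29.
Both must hold, so the binding constraint is Aster's: δ ≥ 23/27.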